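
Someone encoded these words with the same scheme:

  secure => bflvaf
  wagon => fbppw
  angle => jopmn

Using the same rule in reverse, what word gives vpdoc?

It's a Vigenère-style cipher with numeric key [9,1]: position i shifts by key[i mod 2].
Undoing it on vpdoc: v−9=m, p−1=o, d−9=u, o−1=n, c−9=t.

mount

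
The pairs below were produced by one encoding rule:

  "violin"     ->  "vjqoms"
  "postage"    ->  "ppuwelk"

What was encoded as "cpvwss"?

Letter i (0-indexed) is shifted by i+0, so successive shifts are 0, 1, 2, ….
Decoding cpvwss: c−0=c, p−1=o, v−2=t, w−3=t, s−4=o, s−5=n.

cotton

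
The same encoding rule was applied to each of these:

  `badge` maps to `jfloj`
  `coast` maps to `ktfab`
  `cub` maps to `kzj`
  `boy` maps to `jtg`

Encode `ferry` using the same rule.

The shift depends on letter class: consonant b→j is +8, but vowel a→f is +5. Vowels shift forward by 5 and consonants shift forward by 8.
For ferry: f(cons)+8=n, e(vowel)+5=j, r(cons)+8=z, r(cons)+8=z, y(cons)+8=g.

njzzg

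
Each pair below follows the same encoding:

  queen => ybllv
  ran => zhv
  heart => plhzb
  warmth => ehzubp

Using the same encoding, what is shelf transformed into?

apltn

The shift depends on letter class: consonant q→y is +8, but vowel u→b is +7. Two shifts are in play — +7 for a/e/i/o/u, +8 for every other letter.
Applying it to shelf: s(cons)+8=a, h(cons)+8=p, e(vowel)+7=l, l(cons)+8=t, f(cons)+8=n.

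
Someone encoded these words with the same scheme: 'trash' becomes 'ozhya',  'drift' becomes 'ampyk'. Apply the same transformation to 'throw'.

dvyoa

The output letters match the input read backwards, each shifted +7: trash reversed is hsart. Two steps: reverse the string, then apply a Caesar shift of +7.
Applying it to throw: reverse → worht; then shift: w+7=d, o+7=v, r+7=y, h+7=o, t+7=a.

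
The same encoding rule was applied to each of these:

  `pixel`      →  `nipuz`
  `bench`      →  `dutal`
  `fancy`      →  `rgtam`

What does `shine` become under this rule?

p(15)→n(13) and i(8)→i(8) fit y≡23x+6 (mod 26); the inverse of 23 mod 26 is 17. Each letter's alphabet position (a=0..z=25) is mapped through 23·x+6 mod 26 — an affine cipher.
Applying it to shine: s(18)→23·18+6≡4=e; h(7)→23·7+6≡11=l; i(8)→23·8+6≡8=i; n(13)→23·13+6≡19=t; e(4)→23·4+6≡20=u (all mod 26).

elitu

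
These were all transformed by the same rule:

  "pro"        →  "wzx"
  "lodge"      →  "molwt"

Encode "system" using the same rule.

The output letters match the input read backwards, each shifted +8: pro reversed is orp. Two steps: reverse the string, then apply a Caesar shift of +8.
For system: reverse → metsys; then shift: m+8=u, e+8=m, t+8=b, s+8=a, y+8=g, s+8=a.

umbaga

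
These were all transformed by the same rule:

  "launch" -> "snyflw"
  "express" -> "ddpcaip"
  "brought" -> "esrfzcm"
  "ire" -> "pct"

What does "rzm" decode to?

bog

The output letters match the input read backwards, each shifted +11: launch reversed is hcnual. Two steps: reverse the string, then apply a Caesar shift of +11.
Undoing it on rzm: shift back: r−11=g, z−11=o, m−11=b → gob; then reverse → bog.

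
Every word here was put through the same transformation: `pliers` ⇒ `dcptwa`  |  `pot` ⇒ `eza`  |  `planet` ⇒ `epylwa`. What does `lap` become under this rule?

Read the word backwards and shift each letter +11.
On lap: reverse → pal; then shift: p+11=a, a+11=l, l+11=w.

alw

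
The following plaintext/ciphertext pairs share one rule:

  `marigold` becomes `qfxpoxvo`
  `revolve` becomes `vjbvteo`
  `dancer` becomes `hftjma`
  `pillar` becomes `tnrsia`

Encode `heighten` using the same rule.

In marigold: m→q is +4, a→f is +5, r→x is +6, i→p is +7 — the shift increases by 1 each position. The shift increases by 1 at each position, starting from +4: 4, 5, 6, ….
Applying it to heighten: h+4=l, e+5=j, i+6=o, g+7=n, h+8=p, t+9=c, e+10=o, n+11=y.

ljonpcoy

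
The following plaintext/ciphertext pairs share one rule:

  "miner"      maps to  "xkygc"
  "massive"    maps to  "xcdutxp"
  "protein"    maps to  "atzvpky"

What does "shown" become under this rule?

djzyy

Shifts by position in miner: pos 0: m→x (+11), pos 1: i→k (+2), pos 2: n→y (+11), pos 3: e→g (+2) — repeating every 2. A repeating key of period 2 is used — shifts +11, +2 over and over.
Applying it to shown: s+11=d, h+2=j, o+11=z, w+2=y, n+11=y.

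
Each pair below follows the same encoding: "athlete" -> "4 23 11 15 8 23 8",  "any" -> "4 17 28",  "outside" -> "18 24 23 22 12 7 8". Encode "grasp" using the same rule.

10 21 4 22 19

a is letter #1 and maps to 4: an offset of 3. Letters become their 1-based position plus 3 (so a→4, b→5, …).
On grasp: g=7→10, r=18→21, a=1→4, s=19→22, p=16→19.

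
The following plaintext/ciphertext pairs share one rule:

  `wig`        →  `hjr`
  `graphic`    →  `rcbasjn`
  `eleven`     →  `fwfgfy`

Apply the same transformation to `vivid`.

gjgjo

The shift depends on letter class: consonant w→h is +11, but vowel i→j is +1. The rule splits by letter class: vowels +1, consonants +11.
For vivid: v(cons)+11=g, i(vowel)+1=j, v(cons)+11=g, i(vowel)+1=j, d(cons)+11=o.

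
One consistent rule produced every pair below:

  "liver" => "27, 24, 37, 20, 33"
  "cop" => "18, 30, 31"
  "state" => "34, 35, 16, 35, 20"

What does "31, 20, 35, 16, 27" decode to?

petal

Letters become their 1-based position plus 15 (so a→16, b→17, …).
Reversing it on 31, 20, 35, 16, 27: 31→(31−15)÷1=16=p, 20→(20−15)÷1=5=e, 35→(35−15)÷1=20=t, 16→(16−15)÷1=1=a, 27→(27−15)÷1=12=l.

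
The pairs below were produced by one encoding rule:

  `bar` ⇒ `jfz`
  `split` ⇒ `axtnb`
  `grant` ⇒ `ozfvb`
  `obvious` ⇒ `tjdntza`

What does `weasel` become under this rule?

ejfajt

The shift depends on letter class: consonant b→j is +8, but vowel a→f is +5. The rule splits by letter class: vowels +5, consonants +8.
Applying it to weasel: w(cons)+8=e, e(vowel)+5=j, a(vowel)+5=f, s(cons)+8=a, e(vowel)+5=j, l(cons)+8=t.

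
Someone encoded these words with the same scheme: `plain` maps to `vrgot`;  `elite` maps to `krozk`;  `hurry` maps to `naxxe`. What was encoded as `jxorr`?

drill

Compare letters: p→v is +6, l→r is +6, a→g is +6 — a constant shift. This is a Caesar cipher with shift 6.
Decoding jxorr: j−6=d, x−6=r, o−6=i, r−6=l, r−6=l.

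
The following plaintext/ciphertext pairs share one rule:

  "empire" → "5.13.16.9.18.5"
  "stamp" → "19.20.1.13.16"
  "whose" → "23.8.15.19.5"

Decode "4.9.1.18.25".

diary

e is letter #5 and maps to 5: an offset of 0. Letters become their 1-indexed alphabet positions: a=1 … z=26.
Reversing it on 4.9.1.18.25: 4=d, 9=i, 1=a, 18=r, 25=y.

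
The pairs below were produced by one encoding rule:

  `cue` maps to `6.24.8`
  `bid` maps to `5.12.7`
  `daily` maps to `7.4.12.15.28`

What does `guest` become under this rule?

c is letter #3 and maps to 6: an offset of 3. Letters become their 1-based position plus 3 (so a→4, b→5, …).
On guest: g=7→10, u=21→24, e=5→8, s=19→22, t=20→23.

10.24.8.22.23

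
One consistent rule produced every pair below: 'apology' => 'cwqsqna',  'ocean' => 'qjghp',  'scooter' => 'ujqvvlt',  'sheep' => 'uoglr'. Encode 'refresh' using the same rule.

tlhygzj

Shifts by position in apology: pos 0: a→c (+2), pos 1: p→w (+7), pos 2: o→q (+2), pos 3: l→s (+7) — repeating every 2. The shifts repeat in a cycle of length 2: positions 0,1,… shift by +2, +7, then the pattern repeats.
On refresh: r+2=t, e+7=l, f+2=h, r+7=y, e+2=g, s+7=z, h+2=j.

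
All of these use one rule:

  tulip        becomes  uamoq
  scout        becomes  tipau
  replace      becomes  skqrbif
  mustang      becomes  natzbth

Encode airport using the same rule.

Shifts by position in tulip: pos 0: t→u (+1), pos 1: u→a (+6), pos 2: l→m (+1), pos 3: i→o (+6) — repeating every 2. It's a Vigenère-style cipher with numeric key [1,6]: position i shifts by key[i mod 2].
Applying it to airport: a+1=b, i+6=o, r+1=s, p+6=v, o+1=p, r+6=x, t+1=u.

bosvpxu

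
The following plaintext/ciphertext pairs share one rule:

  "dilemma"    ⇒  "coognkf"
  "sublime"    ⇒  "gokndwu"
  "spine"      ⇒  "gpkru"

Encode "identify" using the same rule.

The output letters match the input read backwards, each shifted +2: dilemma reversed is ammelid. Read the word backwards and shift each letter +2.
Applying it to identify: reverse → yfitnedi; then shift: y+2=a, f+2=h, i+2=k, t+2=v, n+2=p, e+2=g, d+2=f, i+2=k.

ahkvpgfk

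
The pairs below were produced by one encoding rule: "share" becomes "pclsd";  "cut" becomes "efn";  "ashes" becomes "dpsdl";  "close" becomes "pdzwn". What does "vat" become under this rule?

The output letters match the input read backwards, each shifted +11: share reversed is erahs. Read the word backwards and shift each letter +11.
On vat: reverse → tav; then shift: t+11=e, a+11=l, v+11=g.

elg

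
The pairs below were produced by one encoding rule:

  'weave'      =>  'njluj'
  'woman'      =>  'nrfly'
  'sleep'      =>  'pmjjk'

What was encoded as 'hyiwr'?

intro

This is an affine cipher: with a=0,…,z=25, each position x becomes (19x+11) mod 26.
Reversing it on hyiwr: h(7)→11·(7−11)≡8=i; y(24)→11·(24−11)≡13=n; i(8)→11·(8−11)≡19=t; w(22)→11·(22−11)≡17=r; r(17)→11·(17−11)≡14=o (all mod 26).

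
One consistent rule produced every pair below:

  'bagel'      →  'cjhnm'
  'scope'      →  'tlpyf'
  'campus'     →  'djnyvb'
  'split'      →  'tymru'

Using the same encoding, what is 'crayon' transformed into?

Shifts by position in bagel: pos 0: b→c (+1), pos 1: a→j (+9), pos 2: g→h (+1), pos 3: e→n (+9) — repeating every 2. It's a Vigenère-style cipher with numeric key [1,9]: position i shifts by key[i mod 2].
For crayon: c+1=d, r+9=a, a+1=b, y+9=h, o+1=p, n+9=w.

dabhpw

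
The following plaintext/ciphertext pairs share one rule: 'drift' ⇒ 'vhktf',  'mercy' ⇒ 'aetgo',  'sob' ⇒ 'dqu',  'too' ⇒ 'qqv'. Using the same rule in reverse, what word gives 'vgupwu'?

The word is reversed, then every letter is shifted forward by 2.
Undoing it on vgupwu: shift back: v−2=t, g−2=e, u−2=s, p−2=n, w−2=u, u−2=s → tesnus; then reverse → sunset.

sunset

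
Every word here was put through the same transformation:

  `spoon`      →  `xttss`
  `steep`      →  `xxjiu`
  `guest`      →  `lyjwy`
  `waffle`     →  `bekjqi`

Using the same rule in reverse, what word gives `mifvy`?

heart

A repeating key of period 2 is used — shifts +5, +4 over and over.
Reversing it on mifvy: m−5=h, i−4=e, f−5=a, v−4=r, y−5=t.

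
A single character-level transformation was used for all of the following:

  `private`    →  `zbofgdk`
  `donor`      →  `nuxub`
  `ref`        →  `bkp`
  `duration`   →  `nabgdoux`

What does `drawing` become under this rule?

The shift depends on letter class: consonant p→z is +10, but vowel i→o is +6. Two shifts are in play — +6 for a/e/i/o/u, +10 for every other letter.
On drawing: d(cons)+10=n, r(cons)+10=b, a(vowel)+6=g, w(cons)+10=g, i(vowel)+6=o, n(cons)+10=x, g(cons)+10=q.

nbggoxq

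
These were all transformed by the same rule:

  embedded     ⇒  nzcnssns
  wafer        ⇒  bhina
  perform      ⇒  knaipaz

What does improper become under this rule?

tzkapkna

e(4)→n(13) and m(12)→z(25) fit y≡21x+7 (mod 26); the inverse of 21 mod 26 is 5. Treating letters as 0–25, the rule is x ↦ 21x + 7 (mod 26).
On improper: i(8)→21·8+7≡19=t; m(12)→21·12+7≡25=z; p(15)→21·15+7≡10=k; r(17)→21·17+7≡0=a; o(14)→21·14+7≡15=p; p(15)→21·15+7≡10=k; e(4)→21·4+7≡13=n; r(17)→21·17+7≡0=a (all mod 26).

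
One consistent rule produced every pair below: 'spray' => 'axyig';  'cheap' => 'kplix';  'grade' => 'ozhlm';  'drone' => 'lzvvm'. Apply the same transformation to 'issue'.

qazcm

Shifts by position in spray: pos 0: s→a (+8), pos 1: p→x (+8), pos 2: r→y (+7), pos 3: a→i (+8), pos 4: y→g (+8) — repeating every 3. The shifts repeat in a cycle of length 3: positions 0,1,… shift by +8, +8, +7, then the pattern repeats.
Applying it to issue: i+8=q, s+8=a, s+7=z, u+8=c, e+8=m.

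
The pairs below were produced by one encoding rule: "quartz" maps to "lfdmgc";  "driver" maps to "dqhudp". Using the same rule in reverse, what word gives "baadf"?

The output letters match the input read backwards, each shifted +12: quartz reversed is ztrauq. The word is reversed, then every letter is shifted forward by 12.
Decoding baadf: shift back: b−12=p, a−12=o, a−12=o, d−12=r, f−12=t → poort; then reverse → troop.

troop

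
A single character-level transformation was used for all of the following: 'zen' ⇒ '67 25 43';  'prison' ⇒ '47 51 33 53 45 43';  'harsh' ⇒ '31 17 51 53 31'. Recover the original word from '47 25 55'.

pet

z(#26)→67 and e(#5)→25: differences scale by 2, so n = 2·pos + 15. With a=1..z=26, the number is 2·pos + 15.
Reversing it on 47 25 55: 47→(47−15)÷2=16=p, 25→(25−15)÷2=5=e, 55→(55−15)÷2=20=t.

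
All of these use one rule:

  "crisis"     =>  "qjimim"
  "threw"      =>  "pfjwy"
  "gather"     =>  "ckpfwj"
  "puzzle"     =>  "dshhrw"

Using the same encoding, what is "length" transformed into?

Each letter's alphabet position (a=0..z=25) is mapped through 3·x+10 mod 26 — an affine cipher.
Applying it to length: l(11)→3·11+10≡17=r; e(4)→3·4+10≡22=w; n(13)→3·13+10≡23=x; g(6)→3·6+10≡2=c; t(19)→3·19+10≡15=p; h(7)→3·7+10≡5=f (all mod 26).

rwxcpf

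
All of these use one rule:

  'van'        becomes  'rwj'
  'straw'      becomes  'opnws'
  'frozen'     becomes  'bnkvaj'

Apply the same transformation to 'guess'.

Compare letters: v→r is +22, a→w is +22, n→j is +22 — a constant shift. Each letter is shifted forward by 22 in the alphabet (a Caesar shift of +22).
On guess: g+22=c, u+22=q, e+22=a, s+22=o, s+22=o.

cqaoo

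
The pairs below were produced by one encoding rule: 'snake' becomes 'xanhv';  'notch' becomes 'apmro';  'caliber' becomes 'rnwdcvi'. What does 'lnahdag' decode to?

mankind

This is an affine cipher: with a=0,…,z=25, each position x becomes (15x+13) mod 26.
Reversing it on lnahdag: l(11)→7·(11−13)≡12=m; n(13)→7·(13−13)≡0=a; a(0)→7·(0−13)≡13=n; h(7)→7·(7−13)≡10=k; d(3)→7·(3−13)≡8=i; a(0)→7·(0−13)≡13=n; g(6)→7·(6−13)≡3=d (all mod 26).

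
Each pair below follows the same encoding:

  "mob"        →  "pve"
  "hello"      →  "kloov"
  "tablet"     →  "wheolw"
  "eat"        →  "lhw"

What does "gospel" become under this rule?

The shift depends on letter class: consonant m→p is +3, but vowel o→v is +7. Two shifts are in play — +7 for a/e/i/o/u, +3 for every other letter.
Applying it to gospel: g(cons)+3=j, o(vowel)+7=v, s(cons)+3=v, p(cons)+3=s, e(vowel)+7=l, l(cons)+3=o.

jvvslo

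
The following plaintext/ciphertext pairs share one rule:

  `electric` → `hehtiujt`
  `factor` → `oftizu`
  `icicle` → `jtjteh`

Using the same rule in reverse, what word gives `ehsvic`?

e(4)→h(7) and l(11)→e(4) fit y≡7x+5 (mod 26); the inverse of 7 mod 26 is 15. This is an affine cipher: with a=0,…,z=25, each position x becomes (7x+5) mod 26.
Reversing it on ehsvic: e(4)→15·(4−5)≡11=l; h(7)→15·(7−5)≡4=e; s(18)→15·(18−5)≡13=n; v(21)→15·(21−5)≡6=g; i(8)→15·(8−5)≡19=t; c(2)→15·(2−5)≡7=h (all mod 26).

length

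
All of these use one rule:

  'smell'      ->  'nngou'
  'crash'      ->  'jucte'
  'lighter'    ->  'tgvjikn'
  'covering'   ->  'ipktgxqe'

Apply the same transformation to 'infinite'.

gvkpkhpk

The output letters match the input read backwards, each shifted +2: smell reversed is llems. Read the word backwards and shift each letter +2.
For infinite: reverse → etinifni; then shift: e+2=g, t+2=v, i+2=k, n+2=p, i+2=k, f+2=h, n+2=p, i+2=k.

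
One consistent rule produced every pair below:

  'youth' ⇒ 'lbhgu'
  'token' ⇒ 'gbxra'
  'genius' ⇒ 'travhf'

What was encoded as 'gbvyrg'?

Compare letters: y→l is +13, o→b is +13, u→h is +13 — a constant shift. It's a constant shift of +13 (ROT13).
Reversing it on gbvyrg: g−13=t, b−13=o, v−13=i, y−13=l, r−13=e, g−13=t.

toilet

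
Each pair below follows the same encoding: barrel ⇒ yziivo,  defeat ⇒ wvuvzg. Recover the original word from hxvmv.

Each pair mirrors across the alphabet (b↔y, a↔z, r↔i): positions sum to 25. This is the alphabet-reversal cipher (Atbash): a becomes z, b becomes y, etc.
Undoing it on hxvmv: h↔s, x↔c, v↔e, m↔n, v↔e.

scene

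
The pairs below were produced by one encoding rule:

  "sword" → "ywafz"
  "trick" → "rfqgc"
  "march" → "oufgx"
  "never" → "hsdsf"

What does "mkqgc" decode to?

Each letter's alphabet position (a=0..z=25) is mapped through 19·x+20 mod 26 — an affine cipher.
Reversing it on mkqgc: m(12)→11·(12−20)≡16=q; k(10)→11·(10−20)≡20=u; q(16)→11·(16−20)≡8=i; g(6)→11·(6−20)≡2=c; c(2)→11·(2−20)≡10=k (all mod 26).

quick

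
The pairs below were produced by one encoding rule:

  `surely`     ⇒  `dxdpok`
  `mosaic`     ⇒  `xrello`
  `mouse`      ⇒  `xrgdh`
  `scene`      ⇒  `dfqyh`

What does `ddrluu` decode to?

safari

Shifts by position in surely: pos 0: s→d (+11), pos 1: u→x (+3), pos 2: r→d (+12), pos 3: e→p (+11), pos 4: l→o (+3), pos 5: y→k (+12) — repeating every 3. The shifts repeat in a cycle of length 3: positions 0,1,… shift by +11, +3, +12, then the pattern repeats.
Undoing it on ddrluu: d−11=s, d−3=a, r−12=f, l−11=a, u−3=r, u−12=i.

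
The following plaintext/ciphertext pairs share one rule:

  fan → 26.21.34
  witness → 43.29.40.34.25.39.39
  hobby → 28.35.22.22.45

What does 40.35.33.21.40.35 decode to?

Each letter is replaced by its alphabet position (a=1..z=26) + 20.
Undoing it on 40.35.33.21.40.35: 40→(40−20)÷1=20=t, 35→(35−20)÷1=15=o, 33→(33−20)÷1=13=m, 21→(21−20)÷1=1=a, 40→(40−20)÷1=20=t, 35→(35−20)÷1=15=o.

tomato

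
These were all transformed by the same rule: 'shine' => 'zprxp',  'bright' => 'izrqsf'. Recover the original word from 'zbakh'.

In shine: s→z is +7, h→p is +8, i→r is +9, n→x is +10 — the shift increases by 1 each position. The shift increases by 1 at each position, starting from +7: 7, 8, 9, ….
Reversing it on zbakh: z−7=s, b−8=t, a−9=r, k−10=a, h−11=w.

straw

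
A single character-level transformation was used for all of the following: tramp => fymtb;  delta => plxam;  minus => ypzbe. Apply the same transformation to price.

byujq

Shifts by position in tramp: pos 0: t→f (+12), pos 1: r→y (+7), pos 2: a→m (+12), pos 3: m→t (+7) — repeating every 2. The shifts repeat in a cycle of length 2: positions 0,1,… shift by +12, +7, then the pattern repeats.
Applying it to price: p+12=b, r+7=y, i+12=u, c+7=j, e+12=q.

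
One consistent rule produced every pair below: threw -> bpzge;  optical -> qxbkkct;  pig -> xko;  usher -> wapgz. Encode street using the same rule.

abzggb

The shift depends on letter class: consonant t→b is +8, but vowel e→g is +2. Two shifts are in play — +2 for a/e/i/o/u, +8 for every other letter.
Applying it to street: s(cons)+8=a, t(cons)+8=b, r(cons)+8=z, e(vowel)+2=g, e(vowel)+2=g, t(cons)+8=b.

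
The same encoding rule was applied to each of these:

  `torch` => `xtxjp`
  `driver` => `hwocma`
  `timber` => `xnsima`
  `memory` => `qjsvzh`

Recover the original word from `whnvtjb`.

scholar

In torch: t→x is +4, o→t is +5, r→x is +6, c→j is +7 — the shift increases by 1 each position. Each letter shifts forward by (position + 4), i.e. 4, 5, 6, … — the shift grows by one for each successive letter.
Reversing it on whnvtjb: w−4=s, h−5=c, n−6=h, v−7=o, t−8=l, j−9=a, b−10=r.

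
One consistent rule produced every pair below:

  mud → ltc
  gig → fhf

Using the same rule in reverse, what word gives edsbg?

fetch

This is a Caesar cipher with shift 25.
Undoing it on edsbg: e−25=f, d−25=e, s−25=t, b−25=c, g−25=h.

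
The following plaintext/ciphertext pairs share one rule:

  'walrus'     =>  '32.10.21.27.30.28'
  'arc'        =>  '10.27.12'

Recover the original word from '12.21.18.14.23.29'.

w is letter #23 and maps to 32: an offset of 9. The number is (letter's place in the alphabet, a=1) + 9.
Reversing it on 12.21.18.14.23.29: 12→(12−9)÷1=3=c, 21→(21−9)÷1=12=l, 18→(18−9)÷1=9=i, 14→(14−9)÷1=5=e, 23→(23−9)÷1=14=n, 29→(29−9)÷1=20=t.

client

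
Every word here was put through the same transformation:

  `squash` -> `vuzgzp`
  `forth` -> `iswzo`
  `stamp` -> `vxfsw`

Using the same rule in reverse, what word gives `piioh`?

In squash: s→v is +3, q→u is +4, u→z is +5, a→g is +6 — the shift increases by 1 each position. The shift increases by 1 at each position, starting from +3: 3, 4, 5, ….
Undoing it on piioh: p−3=m, i−4=e, i−5=d, o−6=i, h−7=a.

media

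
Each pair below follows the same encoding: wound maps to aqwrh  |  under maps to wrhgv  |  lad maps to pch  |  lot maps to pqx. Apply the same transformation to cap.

The shift depends on letter class: consonant w→a is +4, but vowel o→q is +2. Two shifts are in play — +2 for a/e/i/o/u, +4 for every other letter.
On cap: c(cons)+4=g, a(vowel)+2=c, p(cons)+4=t.

gct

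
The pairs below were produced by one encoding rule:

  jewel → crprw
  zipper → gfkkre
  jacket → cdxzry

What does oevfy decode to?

Each letter's alphabet position (a=0..z=25) is mapped through 23·x+3 mod 26 — an affine cipher.
Decoding oevfy: o(14)→17·(14−3)≡5=f; e(4)→17·(4−3)≡17=r; v(21)→17·(21−3)≡20=u; f(5)→17·(5−3)≡8=i; y(24)→17·(24−3)≡19=t (all mod 26).

fruit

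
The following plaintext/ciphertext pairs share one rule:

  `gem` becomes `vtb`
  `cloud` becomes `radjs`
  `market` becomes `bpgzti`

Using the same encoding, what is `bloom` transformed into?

Compare letters: g→v is +15, e→t is +15, m→b is +15 — a constant shift. Each letter is shifted forward by 15 in the alphabet (a Caesar shift of +15).
For bloom: b+15=q, l+15=a, o+15=d, o+15=d, m+15=b.

qaddb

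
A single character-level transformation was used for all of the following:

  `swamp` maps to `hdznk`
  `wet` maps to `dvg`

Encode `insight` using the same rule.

rmhrtsg

Each pair mirrors across the alphabet (s↔h, w↔d, a↔z): positions sum to 25. This is the alphabet-reversal cipher (Atbash): a becomes z, b becomes y, etc.
Applying it to insight: i↔r, n↔m, s↔h, i↔r, g↔t, h↔s, t↔g.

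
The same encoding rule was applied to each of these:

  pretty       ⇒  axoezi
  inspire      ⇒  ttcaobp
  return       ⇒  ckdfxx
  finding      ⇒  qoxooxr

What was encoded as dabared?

surplus

The shifts repeat in a cycle of length 3: positions 0,1,… shift by +11, +6, +10, then the pattern repeats.
Undoing it on dabared: d−11=s, a−6=u, b−10=r, a−11=p, r−6=l, e−10=u, d−11=s.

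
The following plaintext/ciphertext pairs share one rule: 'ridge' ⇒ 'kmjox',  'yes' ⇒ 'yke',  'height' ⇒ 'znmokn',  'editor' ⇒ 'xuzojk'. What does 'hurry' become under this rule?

exxan

Two steps: reverse the string, then apply a Caesar shift of +6.
On hurry: reverse → yrruh; then shift: y+6=e, r+6=x, r+6=x, u+6=a, h+6=n.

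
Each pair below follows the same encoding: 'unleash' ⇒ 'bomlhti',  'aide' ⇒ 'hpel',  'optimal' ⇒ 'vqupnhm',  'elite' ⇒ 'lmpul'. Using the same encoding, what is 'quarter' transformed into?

The shift depends on letter class: consonant n→o is +1, but vowel u→b is +7. Vowels shift forward by 7 and consonants shift forward by 1.
Applying it to quarter: q(cons)+1=r, u(vowel)+7=b, a(vowel)+7=h, r(cons)+1=s, t(cons)+1=u, e(vowel)+7=l, r(cons)+1=s.

rbhsuls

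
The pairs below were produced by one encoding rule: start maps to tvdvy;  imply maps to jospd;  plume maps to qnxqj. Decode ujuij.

Each letter shifts forward by (position + 1), i.e. 1, 2, 3, … — the shift grows by one for each successive letter.
Undoing it on ujuij: u−1=t, j−2=h, u−3=r, i−4=e, j−5=e.

three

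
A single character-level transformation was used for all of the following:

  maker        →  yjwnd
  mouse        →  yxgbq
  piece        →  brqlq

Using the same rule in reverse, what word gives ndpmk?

buddy

It's a Vigenère-style cipher with numeric key [12,9]: position i shifts by key[i mod 2].
Decoding ndpmk: n−12=b, d−9=u, p−12=d, m−9=d, k−12=y.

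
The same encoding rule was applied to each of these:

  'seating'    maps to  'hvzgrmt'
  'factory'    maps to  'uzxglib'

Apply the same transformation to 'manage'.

Each pair mirrors across the alphabet (s↔h, e↔v, a↔z): positions sum to 25. This is the alphabet-reversal cipher (Atbash): a becomes z, b becomes y, etc.
On manage: m↔n, a↔z, n↔m, a↔z, g↔t, e↔v.

nzmztv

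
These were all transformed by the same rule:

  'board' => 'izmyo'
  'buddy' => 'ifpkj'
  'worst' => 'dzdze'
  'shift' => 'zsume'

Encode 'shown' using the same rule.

zsady

It's a Vigenère-style cipher with numeric key [7,11,12]: position i shifts by key[i mod 3].
On shown: s+7=z, h+11=s, o+12=a, w+7=d, n+11=y.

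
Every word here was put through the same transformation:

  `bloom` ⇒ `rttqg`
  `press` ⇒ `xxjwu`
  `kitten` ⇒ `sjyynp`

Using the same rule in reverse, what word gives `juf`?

ape

The output letters match the input read backwards, each shifted +5: bloom reversed is moolb. The word is reversed, then every letter is shifted forward by 5.
Reversing it on juf: shift back: j−5=e, u−5=p, f−5=a → epa; then reverse → ape.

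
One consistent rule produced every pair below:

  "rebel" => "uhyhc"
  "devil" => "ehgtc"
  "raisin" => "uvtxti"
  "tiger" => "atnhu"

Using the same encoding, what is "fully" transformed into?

kdccp

r(17)→u(20) and e(4)→h(7) fit y≡3x+21 (mod 26); the inverse of 3 mod 26 is 9. This is an affine cipher: with a=0,…,z=25, each position x becomes (3x+21) mod 26.
On fully: f(5)→3·5+21≡10=k; u(20)→3·20+21≡3=d; l(11)→3·11+21≡2=c; l(11)→3·11+21≡2=c; y(24)→3·24+21≡15=p (all mod 26).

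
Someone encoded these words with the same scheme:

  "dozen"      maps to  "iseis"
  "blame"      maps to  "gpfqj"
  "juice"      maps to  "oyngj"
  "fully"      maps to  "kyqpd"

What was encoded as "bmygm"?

A repeating key of period 2 is used — shifts +5, +4 over and over.
Undoing it on bmygm: b−5=w, m−4=i, y−5=t, g−4=c, m−5=h.

witch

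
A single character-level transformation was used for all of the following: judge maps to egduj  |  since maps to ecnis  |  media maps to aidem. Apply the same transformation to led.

del

It's just the letters in reverse order.
On led: reverse → del.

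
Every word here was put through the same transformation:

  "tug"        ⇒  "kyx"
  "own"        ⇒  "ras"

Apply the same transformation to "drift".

xjmvh

The output letters match the input read backwards, each shifted +4: tug reversed is gut. Read the word backwards and shift each letter +4.
Applying it to drift: reverse → tfird; then shift: t+4=x, f+4=j, i+4=m, r+4=v, d+4=h.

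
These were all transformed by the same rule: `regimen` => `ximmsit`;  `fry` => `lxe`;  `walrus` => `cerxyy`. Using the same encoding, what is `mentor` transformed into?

sitzsx

The shift depends on letter class: consonant r→x is +6, but vowel e→i is +4. The rule splits by letter class: vowels +4, consonants +6.
For mentor: m(cons)+6=s, e(vowel)+4=i, n(cons)+6=t, t(cons)+6=z, o(vowel)+4=s, r(cons)+6=x.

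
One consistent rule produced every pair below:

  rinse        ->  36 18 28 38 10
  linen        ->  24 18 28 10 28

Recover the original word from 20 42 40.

r(#18)→36 and i(#9)→18: differences scale by 2, so n = 2·pos + 0. With a=1..z=26, the number is 2·pos.
Decoding 20 42 40: 20→(20−0)÷2=10=j, 42→(42−0)÷2=21=u, 40→(40−0)÷2=20=t.

jut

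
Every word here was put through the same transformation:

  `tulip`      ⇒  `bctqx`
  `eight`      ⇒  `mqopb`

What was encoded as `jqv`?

bin

Every letter moves 8 places later in the alphabet, wrapping around z→a.
Decoding jqv: j−8=b, q−8=i, v−8=n.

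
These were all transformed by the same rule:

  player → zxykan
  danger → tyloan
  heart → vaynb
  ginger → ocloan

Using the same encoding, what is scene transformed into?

umala

p(15)→z(25) and l(11)→x(23) fit y≡7x+24 (mod 26); the inverse of 7 mod 26 is 15. Each letter's alphabet position (a=0..z=25) is mapped through 7·x+24 mod 26 — an affine cipher.
Applying it to scene: s(18)→7·18+24≡20=u; c(2)→7·2+24≡12=m; e(4)→7·4+24≡0=a; n(13)→7·13+24≡11=l; e(4)→7·4+24≡0=a (all mod 26).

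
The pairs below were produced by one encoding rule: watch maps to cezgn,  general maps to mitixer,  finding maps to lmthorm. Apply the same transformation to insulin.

Shifts by position in watch: pos 0: w→c (+6), pos 1: a→e (+4), pos 2: t→z (+6), pos 3: c→g (+4) — repeating every 2. A repeating key of period 2 is used — shifts +6, +4 over and over.
For insulin: i+6=o, n+4=r, s+6=y, u+4=y, l+6=r, i+4=m, n+6=t.

oryyrmt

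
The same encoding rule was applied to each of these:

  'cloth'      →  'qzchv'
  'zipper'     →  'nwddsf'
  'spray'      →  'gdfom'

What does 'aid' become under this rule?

owr

Compare letters: c→q is +14, l→z is +14, o→c is +14 — a constant shift. Every letter moves 14 places later in the alphabet, wrapping around z→a.
For aid: a+14=o, i+14=w, d+14=r.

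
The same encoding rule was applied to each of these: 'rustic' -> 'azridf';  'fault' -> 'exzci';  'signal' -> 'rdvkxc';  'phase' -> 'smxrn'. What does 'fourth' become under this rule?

r(17)→a(0) and u(20)→z(25) fit y≡17x+23 (mod 26); the inverse of 17 mod 26 is 23. Each letter's alphabet position (a=0..z=25) is mapped through 17·x+23 mod 26 — an affine cipher.
Applying it to fourth: f(5)→17·5+23≡4=e; o(14)→17·14+23≡1=b; u(20)→17·20+23≡25=z; r(17)→17·17+23≡0=a; t(19)→17·19+23≡8=i; h(7)→17·7+23≡12=m (all mod 26).

ebzaim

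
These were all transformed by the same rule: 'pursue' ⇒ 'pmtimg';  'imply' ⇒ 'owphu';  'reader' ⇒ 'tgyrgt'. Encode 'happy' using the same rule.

zyppu

p(15)→p(15) and u(20)→m(12) fit y≡15x+24 (mod 26); the inverse of 15 mod 26 is 7. Each letter's alphabet position (a=0..z=25) is mapped through 15·x+24 mod 26 — an affine cipher.
For happy: h(7)→15·7+24≡25=z; a(0)→15·0+24≡24=y; p(15)→15·15+24≡15=p; p(15)→15·15+24≡15=p; y(24)→15·24+24≡20=u (all mod 26).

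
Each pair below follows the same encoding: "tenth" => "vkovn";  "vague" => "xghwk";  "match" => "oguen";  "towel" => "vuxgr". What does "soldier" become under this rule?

Shifts by position in tenth: pos 0: t→v (+2), pos 1: e→k (+6), pos 2: n→o (+1), pos 3: t→v (+2), pos 4: h→n (+6) — repeating every 3. The shifts repeat in a cycle of length 3: positions 0,1,… shift by +2, +6, +1, then the pattern repeats.
On soldier: s+2=u, o+6=u, l+1=m, d+2=f, i+6=o, e+1=f, r+2=t.

uumfoft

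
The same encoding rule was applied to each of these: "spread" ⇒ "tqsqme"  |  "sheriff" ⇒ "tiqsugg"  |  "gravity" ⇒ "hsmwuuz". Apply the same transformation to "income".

The shift depends on letter class: consonant s→t is +1, but vowel e→q is +12. Vowels shift forward by 12 and consonants shift forward by 1.
On income: i(vowel)+12=u, n(cons)+1=o, c(cons)+1=d, o(vowel)+12=a, m(cons)+1=n, e(vowel)+12=q.

uodanq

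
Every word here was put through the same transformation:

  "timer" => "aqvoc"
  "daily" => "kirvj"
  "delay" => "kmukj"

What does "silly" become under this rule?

zquvj

Each letter shifts forward by (position + 7), i.e. 7, 8, 9, … — the shift grows by one for each successive letter.
On silly: s+7=z, i+8=q, l+9=u, l+10=v, y+11=j.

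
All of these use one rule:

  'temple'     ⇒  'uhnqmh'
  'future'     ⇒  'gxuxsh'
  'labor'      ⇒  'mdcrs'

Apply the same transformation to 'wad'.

Two shifts are in play — +3 for a/e/i/o/u, +1 for every other letter.
On wad: w(cons)+1=x, a(vowel)+3=d, d(cons)+1=e.

xde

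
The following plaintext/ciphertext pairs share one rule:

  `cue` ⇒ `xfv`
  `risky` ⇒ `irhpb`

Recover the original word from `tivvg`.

greet

Each pair mirrors across the alphabet (c↔x, u↔f, e↔v): positions sum to 25. Each letter is replaced by its mirror in the alphabet: a↔z, b↔y, c↔x, and so on (the Atbash cipher).
Undoing it on tivvg: t↔g, i↔r, v↔e, v↔e, g↔t.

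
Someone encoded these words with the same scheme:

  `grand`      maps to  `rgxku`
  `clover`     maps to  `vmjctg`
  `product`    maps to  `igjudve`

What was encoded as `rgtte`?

g(6)→r(17) and r(17)→g(6) fit y≡25x+23 (mod 26); the inverse of 25 mod 26 is 25. This is an affine cipher: with a=0,…,z=25, each position x becomes (25x+23) mod 26.
Reversing it on rgtte: r(17)→25·(17−23)≡6=g; g(6)→25·(6−23)≡17=r; t(19)→25·(19−23)≡4=e; t(19)→25·(19−23)≡4=e; e(4)→25·(4−23)≡19=t (all mod 26).

greet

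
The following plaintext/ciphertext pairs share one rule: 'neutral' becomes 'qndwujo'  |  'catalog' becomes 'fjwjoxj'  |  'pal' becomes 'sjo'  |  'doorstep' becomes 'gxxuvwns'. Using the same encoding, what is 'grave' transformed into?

The rule splits by letter class: vowels +9, consonants +3.
On grave: g(cons)+3=j, r(cons)+3=u, a(vowel)+9=j, v(cons)+3=y, e(vowel)+9=n.

jujyn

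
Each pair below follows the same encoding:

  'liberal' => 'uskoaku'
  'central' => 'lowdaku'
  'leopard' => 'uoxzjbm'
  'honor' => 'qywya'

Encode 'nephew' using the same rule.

woyrng

It's a Vigenère-style cipher with numeric key [9,10]: position i shifts by key[i mod 2].
Applying it to nephew: n+9=w, e+10=o, p+9=y, h+10=r, e+9=n, w+10=g.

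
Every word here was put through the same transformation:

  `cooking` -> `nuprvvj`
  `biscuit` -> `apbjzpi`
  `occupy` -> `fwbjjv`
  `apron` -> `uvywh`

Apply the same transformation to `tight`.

aonpa

The output letters match the input read backwards, each shifted +7: cooking reversed is gnikooc. Two steps: reverse the string, then apply a Caesar shift of +7.
For tight: reverse → thgit; then shift: t+7=a, h+7=o, g+7=n, i+7=p, t+7=a.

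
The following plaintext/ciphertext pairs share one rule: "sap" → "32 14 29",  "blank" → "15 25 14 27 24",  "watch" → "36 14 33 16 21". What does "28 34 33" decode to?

out

s is letter #19 and maps to 32: an offset of 13. The number is (letter's place in the alphabet, a=1) + 13.
Decoding 28 34 33: 28→(28−13)÷1=15=o, 34→(34−13)÷1=21=u, 33→(33−13)÷1=20=t.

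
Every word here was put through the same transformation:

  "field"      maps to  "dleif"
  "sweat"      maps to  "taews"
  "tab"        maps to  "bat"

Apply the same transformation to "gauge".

The output letters match the input read backwards: field reversed is dleif. It's just the letters in reverse order.
For gauge: reverse → eguag.

eguag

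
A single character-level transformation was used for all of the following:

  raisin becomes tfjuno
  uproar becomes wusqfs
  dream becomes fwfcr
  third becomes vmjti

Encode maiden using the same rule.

ofjfjo

Shifts by position in raisin: pos 0: r→t (+2), pos 1: a→f (+5), pos 2: i→j (+1), pos 3: s→u (+2), pos 4: i→n (+5), pos 5: n→o (+1) — repeating every 3. The shifts repeat in a cycle of length 3: positions 0,1,… shift by +2, +5, +1, then the pattern repeats.
For maiden: m+2=o, a+5=f, i+1=j, d+2=f, e+5=j, n+1=o.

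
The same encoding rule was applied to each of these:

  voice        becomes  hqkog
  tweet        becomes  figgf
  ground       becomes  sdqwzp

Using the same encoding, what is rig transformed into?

The shift depends on letter class: consonant v→h is +12, but vowel o→q is +2. Two shifts are in play — +2 for a/e/i/o/u, +12 for every other letter.
On rig: r(cons)+12=d, i(vowel)+2=k, g(cons)+12=s.

dks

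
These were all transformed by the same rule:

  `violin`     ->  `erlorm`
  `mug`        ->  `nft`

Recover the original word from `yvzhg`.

Each pair mirrors across the alphabet (v↔e, i↔r, o↔l): positions sum to 25. This is the alphabet-reversal cipher (Atbash): a becomes z, b becomes y, etc.
Reversing it on yvzhg: y↔b, v↔e, z↔a, h↔s, g↔t.

beast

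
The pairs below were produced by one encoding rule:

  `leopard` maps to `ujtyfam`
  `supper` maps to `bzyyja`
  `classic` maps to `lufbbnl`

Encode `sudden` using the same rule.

bzmmjw

Two shifts are in play — +5 for a/e/i/o/u, +9 for every other letter.
On sudden: s(cons)+9=b, u(vowel)+5=z, d(cons)+9=m, d(cons)+9=m, e(vowel)+5=j, n(cons)+9=w.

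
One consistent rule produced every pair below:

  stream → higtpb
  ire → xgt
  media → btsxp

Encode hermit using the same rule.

Compare letters: s→h is +15, t→i is +15, r→g is +15 — a constant shift. It's a constant shift of +15 (ROT15).
Applying it to hermit: h+15=w, e+15=t, r+15=g, m+15=b, i+15=x, t+15=i.

wtgbxi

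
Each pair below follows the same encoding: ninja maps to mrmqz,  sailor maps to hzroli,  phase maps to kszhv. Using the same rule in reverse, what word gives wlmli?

Each pair mirrors across the alphabet (n↔m, i↔r, n↔m): positions sum to 25. Each letter is replaced by its mirror in the alphabet: a↔z, b↔y, c↔x, and so on (the Atbash cipher).
Decoding wlmli: w↔d, l↔o, m↔n, l↔o, i↔r.

donor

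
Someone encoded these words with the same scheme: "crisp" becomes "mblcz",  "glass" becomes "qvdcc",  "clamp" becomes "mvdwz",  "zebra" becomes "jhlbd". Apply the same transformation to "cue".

The shift depends on letter class: consonant c→m is +10, but vowel i→l is +3. The rule splits by letter class: vowels +3, consonants +10.
For cue: c(cons)+10=m, u(vowel)+3=x, e(vowel)+3=h.

mxh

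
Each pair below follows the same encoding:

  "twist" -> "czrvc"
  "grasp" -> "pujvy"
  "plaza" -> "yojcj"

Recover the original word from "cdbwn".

The shifts repeat in a cycle of length 2: positions 0,1,… shift by +9, +3, then the pattern repeats.
Decoding cdbwn: c−9=t, d−3=a, b−9=s, w−3=t, n−9=e.

taste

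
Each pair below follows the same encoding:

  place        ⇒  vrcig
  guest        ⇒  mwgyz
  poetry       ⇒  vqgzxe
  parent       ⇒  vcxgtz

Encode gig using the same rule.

mkm

The shift depends on letter class: consonant p→v is +6, but vowel a→c is +2. The rule splits by letter class: vowels +2, consonants +6.
For gig: g(cons)+6=m, i(vowel)+2=k, g(cons)+6=m.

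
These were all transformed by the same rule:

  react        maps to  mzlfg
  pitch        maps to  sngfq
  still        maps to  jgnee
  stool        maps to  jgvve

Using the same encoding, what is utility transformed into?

dgnengr

r(17)→m(12) and e(4)→z(25) fit y≡23x+11 (mod 26); the inverse of 23 mod 26 is 17. This is an affine cipher: with a=0,…,z=25, each position x becomes (23x+11) mod 26.
Applying it to utility: u(20)→23·20+11≡3=d; t(19)→23·19+11≡6=g; i(8)→23·8+11≡13=n; l(11)→23·11+11≡4=e; i(8)→23·8+11≡13=n; t(19)→23·19+11≡6=g; y(24)→23·24+11≡17=r (all mod 26).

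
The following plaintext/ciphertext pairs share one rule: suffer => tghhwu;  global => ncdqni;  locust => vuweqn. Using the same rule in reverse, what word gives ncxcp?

Read the word backwards and shift each letter +2.
Reversing it on ncxcp: shift back: n−2=l, c−2=a, x−2=v, c−2=a, p−2=n → lavan; then reverse → naval.

naval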